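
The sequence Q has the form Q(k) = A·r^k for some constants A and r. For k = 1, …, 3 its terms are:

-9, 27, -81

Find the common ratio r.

Consecutive ratio: 27/(-9) = -3, and -81/27 = -3, so r = -3.
Then A·(-3)^1 = -9 gives A = 3, and Q(k) = 3·(-3)^k.

-3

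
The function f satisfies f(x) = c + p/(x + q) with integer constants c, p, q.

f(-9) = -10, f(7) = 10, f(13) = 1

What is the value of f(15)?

0

(f(x) − c)(x + q) = p for each data point; the three points give a linear system in c and q, then p follows.
Solving: c = -5, q = -3, p = 60, so f(x) = -5 + 60/(x − 3).
Then f(15) = -5 + 60/12 = 0.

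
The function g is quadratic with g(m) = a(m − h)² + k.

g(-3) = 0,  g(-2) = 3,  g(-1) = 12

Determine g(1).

48

First differences 3, 9; second difference 6 = 2a, so a = 3.
Expanding, the m-coefficient is −2ah = -6h; matching it to the data gives h = -3, and then k = 0.
So g(m) = 3(m + 3)² + 0.
g(1) = 3·4² + 0 = 48.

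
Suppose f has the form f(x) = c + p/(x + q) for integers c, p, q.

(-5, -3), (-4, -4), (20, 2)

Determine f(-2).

-9

(f(x) − c)(x + q) = p for each data point; the three points give a linear system in c and q, then p follows.
Solving: c = 1, q = 0, p = 20, so f(x) = 1 + 20/(x + 0).
Then f(-2) = 1 + 20/(-2) = -9.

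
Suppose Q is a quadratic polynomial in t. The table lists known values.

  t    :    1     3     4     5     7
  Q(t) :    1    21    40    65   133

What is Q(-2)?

16

Write Q(t) = at² + bt + c; the 5 given values yield a linear system in the 3 coefficients.
Solving, Q(t) = 3t² - 2t.
Then Q(-2) = 16.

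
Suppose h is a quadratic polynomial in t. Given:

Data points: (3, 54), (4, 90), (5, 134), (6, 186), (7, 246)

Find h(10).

Write h(t) = at² + bt + c; the 5 given values yield a linear system in the 3 coefficients.
Solving, h(t) = 4t² + 8t - 6.
Then h(10) = 474.

474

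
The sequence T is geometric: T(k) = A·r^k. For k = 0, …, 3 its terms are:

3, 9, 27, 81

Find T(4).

243

Consecutive ratio: 9/3 = 3, and 27/9 = 3, so r = 3.
Then A·3^0 = 3 gives A = 3, and T(k) = 3·3^k.
T(4) = 3·3^4 = 243.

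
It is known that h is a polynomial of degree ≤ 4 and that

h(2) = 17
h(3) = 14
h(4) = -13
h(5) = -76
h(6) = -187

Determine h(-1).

2

First differences: -3, -27, -63, -111. Second differences: -24, -36, -48. Third differences: -12, -12.
Level-3 differences are constant, so h has degree 3.
Fitting a degree-3 polynomial gives h(t) = -2t³ + 6t² + 5t - 1.
Then h(-1) = 2.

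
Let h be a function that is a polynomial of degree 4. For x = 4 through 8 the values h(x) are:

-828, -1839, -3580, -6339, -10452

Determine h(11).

-34995

Write h(x) = ax^4 + bx³ + cx² + dx + e; the 5 given values yield a linear system in the 5 coefficients.
Solving, h(x) = -2x^4 - 4x³ - 3x² - 2x - 4.
Then h(11) = -34995.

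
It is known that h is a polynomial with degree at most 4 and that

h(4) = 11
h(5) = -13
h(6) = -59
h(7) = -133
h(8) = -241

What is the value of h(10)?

-583

Write h(n) = an^4 + bn³ + cn² + dn + e; the 5 given values yield a linear system in the 5 coefficients.
Solving, the leading coefficient vanishes, and h(n) = -n³ + 4n² + n + 7.
Then h(10) = -583.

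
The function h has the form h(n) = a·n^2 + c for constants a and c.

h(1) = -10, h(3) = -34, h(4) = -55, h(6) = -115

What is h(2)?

-19

From h(1) = -10 and h(3) = -34: 1a + c = -10 and 9a + c = -34.
Subtracting: 8a = -24, so a = -3; then c = -10 − (-3)·1 = -7.
So h(n) = -3n² − 7, and h(2) = -19.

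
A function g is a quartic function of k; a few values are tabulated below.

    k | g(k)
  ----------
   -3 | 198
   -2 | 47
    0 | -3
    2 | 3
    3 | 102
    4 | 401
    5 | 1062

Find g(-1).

Write g(k) = ak^4 + bk³ + ck² + dk + e; the 7 given values yield a linear system in the 5 coefficients.
Solving, g(k) = 2k^4 - k³ - k² - 7k - 3.
Then g(-1) = 6.

6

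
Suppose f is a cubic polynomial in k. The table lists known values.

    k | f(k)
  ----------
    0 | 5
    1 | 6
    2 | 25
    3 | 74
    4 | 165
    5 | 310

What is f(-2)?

9

Write f(k) = ak³ + bk² + ck + d; the 6 given values yield a linear system in the 4 coefficients.
Solving, f(k) = 2k³ + 3k² - 4k + 5.
Then f(-2) = 9.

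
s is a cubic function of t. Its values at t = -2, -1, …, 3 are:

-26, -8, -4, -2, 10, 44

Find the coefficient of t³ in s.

Write s(t) = at³ + bt² + ct + d; the 6 given values yield a linear system in the 4 coefficients.
Solving, s(t) = 2t³ - t² + t - 4.
The coefficient of t³ is 2.

2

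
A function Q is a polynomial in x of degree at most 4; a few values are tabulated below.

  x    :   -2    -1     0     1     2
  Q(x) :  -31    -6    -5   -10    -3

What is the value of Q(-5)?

-430

Write Q(x) = ax^4 + bx³ + cx² + dx + e; the 5 given values yield a linear system in the 5 coefficients.
Solving, the leading coefficient vanishes, and Q(x) = 3x³ - 3x² - 5x - 5.
Then Q(-5) = -430.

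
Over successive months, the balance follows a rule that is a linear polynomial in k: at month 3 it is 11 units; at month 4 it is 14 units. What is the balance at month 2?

Write the value at k as Q(k).
Write Q(k) = ak + b; the 2 given values yield a linear system in the 2 coefficients.
Solving, Q(k) = 3k + 2.
Then Q(2) = 8.

8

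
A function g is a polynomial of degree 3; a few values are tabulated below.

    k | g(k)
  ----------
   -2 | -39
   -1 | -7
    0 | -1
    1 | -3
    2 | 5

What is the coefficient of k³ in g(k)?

First differences: 32, 6, -2, 8. Second differences: -26, -8, 10. Third differences: 18, 18.
Level-3 differences are constant, so g has degree 3.
Fitting a degree-3 polynomial gives g(k) = 3k³ - 4k² - k - 1.
The coefficient of k³ is 3.

3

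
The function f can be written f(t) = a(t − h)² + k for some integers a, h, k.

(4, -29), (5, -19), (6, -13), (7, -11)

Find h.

7

First differences 10, 6, 2; second difference -4 = 2a, so a = -2.
Expanding, the t-coefficient is −2ah = 4h; matching it to the data gives h = 7, and then k = -11.
So f(t) = -2(t − 7)² − 11.
Hence h = 7.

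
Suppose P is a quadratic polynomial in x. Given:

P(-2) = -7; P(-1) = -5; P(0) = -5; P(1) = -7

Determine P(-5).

-25

First differences: 2, 0, -2. Second differences: -2, -2.
Level-2 differences are constant, so P has degree 2.
Fitting a degree-2 polynomial gives P(x) = -x² - x - 5.
Then P(-5) = -25.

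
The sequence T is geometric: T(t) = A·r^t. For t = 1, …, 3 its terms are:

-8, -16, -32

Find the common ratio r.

2

Consecutive ratio: -16/(-8) = 2, and -32/(-16) = 2, so r = 2.
Then A·2^1 = -8 gives A = -4, and T(t) = -4·2^t.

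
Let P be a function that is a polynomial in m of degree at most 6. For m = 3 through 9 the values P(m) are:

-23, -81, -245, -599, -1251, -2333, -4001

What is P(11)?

First differences: -58, -164, -354, -652, -1082, -1668. Second differences: -106, -190, -298, -430, -586. Third differences: -84, -108, -132, -156. Fourth differences: -24, -24, -24.
Level-4 differences are constant, so P has degree 4.
Fitting a degree-4 polynomial gives P(m) = -m^4 + 4m³ - 4m² - 3m - 5.
Then P(11) = -9839.

-9839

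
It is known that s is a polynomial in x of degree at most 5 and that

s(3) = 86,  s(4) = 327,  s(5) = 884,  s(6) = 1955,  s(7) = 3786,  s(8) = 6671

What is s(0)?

-1

Write s(x) = ax^5 + bx^4 + cx³ + dx² + ex + p; the 6 given values yield a linear system in the 6 coefficients.
Solving, the leading coefficient vanishes, and s(x) = 2x^4 - 3x³ + 2x - 1.
The constant term is s(0) = -1.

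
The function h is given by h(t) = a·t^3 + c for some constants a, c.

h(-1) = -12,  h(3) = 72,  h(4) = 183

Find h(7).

From h(-1) = -12 and h(3) = 72: -1a + c = -12 and 27a + c = 72.
Subtracting: 28a = 84, so a = 3; then c = -12 − 3·(-1) = -9.
So h(t) = 3t³ − 9, and h(7) = 1020.

1020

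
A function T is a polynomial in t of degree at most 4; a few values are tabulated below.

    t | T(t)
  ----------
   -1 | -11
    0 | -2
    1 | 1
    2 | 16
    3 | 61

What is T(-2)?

-44

Write T(t) = at^4 + bt³ + ct² + dt + e; the 5 given values yield a linear system in the 5 coefficients.
Solving, the leading coefficient vanishes, and T(t) = 3t³ - 3t² + 3t - 2.
Then T(-2) = -44.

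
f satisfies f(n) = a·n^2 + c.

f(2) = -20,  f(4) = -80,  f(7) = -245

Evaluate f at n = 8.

From f(2) = -20 and f(4) = -80: 4a + c = -20 and 16a + c = -80.
Subtracting: 12a = -60, so a = -5; then c = -20 − (-5)·4 = 0.
So f(n) = -5n² + 0, and f(8) = -320.

-320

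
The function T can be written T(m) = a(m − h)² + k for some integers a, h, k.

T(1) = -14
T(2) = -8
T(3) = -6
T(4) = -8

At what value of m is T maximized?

First differences 6, 2, -2; second difference -4 = 2a, so a = -2.
Expanding, the m-coefficient is −2ah = 4h; matching it to the data gives h = 3, and then k = -6.
So T(m) = -2(m − 3)² − 6.
Hence h = 3.

3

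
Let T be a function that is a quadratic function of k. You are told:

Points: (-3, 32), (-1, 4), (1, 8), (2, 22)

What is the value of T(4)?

Write T(k) = ak² + bk + c; the 4 given values yield a linear system in the 3 coefficients.
Solving, T(k) = 4k² + 2k + 2.
Then T(4) = 74.

74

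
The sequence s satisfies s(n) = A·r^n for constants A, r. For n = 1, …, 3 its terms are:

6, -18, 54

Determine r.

-3

Consecutive ratio: -18/6 = -3, and 54/(-18) = -3, so r = -3.
Then A·(-3)^1 = 6 gives A = -2, and s(n) = -2·(-3)^n.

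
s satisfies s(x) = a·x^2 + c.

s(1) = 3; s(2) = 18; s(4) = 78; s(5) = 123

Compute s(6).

From s(1) = 3 and s(2) = 18: 1a + c = 3 and 4a + c = 18.
Subtracting: 3a = 15, so a = 5; then c = 3 − 5·1 = -2.
So s(x) = 5x² − 2, and s(6) = 178.

178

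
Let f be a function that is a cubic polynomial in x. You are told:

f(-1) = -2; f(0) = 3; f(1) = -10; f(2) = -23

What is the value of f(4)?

23

Write f(x) = ax³ + bx² + cx + d; the 4 given values yield a linear system in the 4 coefficients.
Solving, f(x) = 3x³ - 9x² - 7x + 3.
Then f(4) = 23.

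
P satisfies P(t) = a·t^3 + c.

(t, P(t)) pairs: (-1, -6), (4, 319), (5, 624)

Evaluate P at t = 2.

39

From P(-1) = -6 and P(4) = 319: -1a + c = -6 and 64a + c = 319.
Subtracting: 65a = 325, so a = 5; then c = -6 − 5·(-1) = -1.
So P(t) = 5t³ − 1, and P(2) = 39.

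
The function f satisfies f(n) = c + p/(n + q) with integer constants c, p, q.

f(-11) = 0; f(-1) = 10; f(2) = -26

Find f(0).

(f(n) − c)(n + q) = p for each data point; the three points give a linear system in c and q, then p follows.
Solving: c = -2, q = -1, p = -24, so f(n) = -2 − 24/(n − 1).
Then f(0) = -2 − 24/(-1) = 22.

22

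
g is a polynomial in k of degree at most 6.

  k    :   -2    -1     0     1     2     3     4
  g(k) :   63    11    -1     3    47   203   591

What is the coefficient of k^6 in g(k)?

0

First differences: -52, -12, 4, 44, 156, 388. Second differences: 40, 16, 40, 112, 232. Third differences: -24, 24, 72, 120. Fourth differences: 48, 48, 48.
Level-4 differences are constant, so g has degree 4.
Fitting a degree-4 polynomial gives g(k) = 2k^4 + 6k² - 4k - 1.
The coefficient of k^6 is 0.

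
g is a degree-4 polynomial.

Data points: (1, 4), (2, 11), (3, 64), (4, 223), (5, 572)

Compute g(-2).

19

Write g(m) = am^4 + bm³ + cm² + dm + e; the 5 given values yield a linear system in the 5 coefficients.
Solving, g(m) = m^4 - 2m² - 2m + 7.
Then g(-2) = 19.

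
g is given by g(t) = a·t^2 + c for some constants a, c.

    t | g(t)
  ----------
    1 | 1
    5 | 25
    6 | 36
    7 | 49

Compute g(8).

From g(1) = 1 and g(5) = 25: 1a + c = 1 and 25a + c = 25.
Subtracting: 24a = 24, so a = 1; then c = 1 − 1·1 = 0.
So g(t) = 1t² + 0, and g(8) = 64.

64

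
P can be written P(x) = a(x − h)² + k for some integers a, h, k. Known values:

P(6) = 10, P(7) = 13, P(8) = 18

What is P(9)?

25

First differences 3, 5; second difference 2 = 2a, so a = 1.
Expanding, the x-coefficient is −2ah = -2h; matching it to the data gives h = 5, and then k = 9.
So P(x) = 1(x − 5)² + 9.
P(9) = 1·4² + 9 = 25.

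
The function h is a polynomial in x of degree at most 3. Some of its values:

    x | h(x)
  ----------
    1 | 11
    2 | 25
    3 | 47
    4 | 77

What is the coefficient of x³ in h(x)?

First differences: 14, 22, 30. Second differences: 8, 8.
Level-2 differences are constant, so h has degree 2.
Fitting a degree-2 polynomial gives h(x) = 4x² + 2x + 5.
The coefficient of x³ is 0.

0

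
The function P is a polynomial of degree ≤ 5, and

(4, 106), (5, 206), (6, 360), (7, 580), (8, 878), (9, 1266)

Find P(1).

10

First differences: 100, 154, 220, 298, 388. Second differences: 54, 66, 78, 90. Third differences: 12, 12, 12.
Level-3 differences are constant, so P has degree 3.
Fitting a degree-3 polynomial gives P(n) = 2n³ - 3n² + 5n + 6.
Then P(1) = 10.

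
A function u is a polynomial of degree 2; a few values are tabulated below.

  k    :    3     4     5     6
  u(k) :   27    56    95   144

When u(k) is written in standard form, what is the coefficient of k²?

5

Write u(k) = ak² + bk + c; the 4 given values yield a linear system in the 3 coefficients.
Solving, u(k) = 5k² - 6k.
The coefficient of k² is 5.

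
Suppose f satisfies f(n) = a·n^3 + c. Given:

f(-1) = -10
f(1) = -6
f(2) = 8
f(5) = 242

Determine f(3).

From f(-1) = -10 and f(1) = -6: -1a + c = -10 and 1a + c = -6.
Subtracting: 2a = 4, so a = 2; then c = -10 − 2·(-1) = -8.
So f(n) = 2n³ − 8, and f(3) = 46.

46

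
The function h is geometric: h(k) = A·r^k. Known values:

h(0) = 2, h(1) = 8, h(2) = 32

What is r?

Consecutive ratio: 8/2 = 4, and 32/8 = 4, so r = 4.
Then A·4^0 = 2 gives A = 2, and h(k) = 2·4^k.

4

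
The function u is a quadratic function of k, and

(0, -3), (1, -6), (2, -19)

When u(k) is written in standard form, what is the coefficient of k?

2

Write u(k) = ak² + bk + c; the 3 given values yield a linear system in the 3 coefficients.
Solving, u(k) = -5k² + 2k - 3.
The coefficient of k is 2.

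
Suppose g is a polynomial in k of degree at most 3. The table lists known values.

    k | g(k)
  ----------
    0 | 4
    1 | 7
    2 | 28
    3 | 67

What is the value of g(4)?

Write g(k) = ak³ + bk² + ck + d; the 4 given values yield a linear system in the 4 coefficients.
Solving, the leading coefficient vanishes, and g(k) = 9k² - 6k + 4.
Then g(4) = 124.

124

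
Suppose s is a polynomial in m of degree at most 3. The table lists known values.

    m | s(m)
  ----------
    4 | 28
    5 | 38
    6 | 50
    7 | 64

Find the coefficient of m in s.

First differences: 10, 12, 14. Second differences: 2, 2.
Level-2 differences are constant, so s has degree 2.
Fitting a degree-2 polynomial gives s(m) = m² + m + 8.
The coefficient of m is 1.

1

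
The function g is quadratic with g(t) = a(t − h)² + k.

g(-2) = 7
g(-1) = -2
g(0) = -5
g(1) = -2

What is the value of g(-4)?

First differences -9, -3, 3; second difference 6 = 2a, so a = 3.
Expanding, the t-coefficient is −2ah = -6h; matching it to the data gives h = 0, and then k = -5.
So g(t) = 3(t + 0)² − 5.
g(-4) = 3·(-4)² − 5 = 43.

43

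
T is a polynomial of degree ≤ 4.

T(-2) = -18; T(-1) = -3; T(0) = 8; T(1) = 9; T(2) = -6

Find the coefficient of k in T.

7

Write T(k) = ak^4 + bk³ + ck² + dk + e; the 5 given values yield a linear system in the 5 coefficients.
Solving, the leading coefficient vanishes, and T(k) = -k³ - 5k² + 7k + 8.
The coefficient of k is 7.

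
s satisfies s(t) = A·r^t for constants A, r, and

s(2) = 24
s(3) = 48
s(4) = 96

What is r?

2

Consecutive ratio: 48/24 = 2, and 96/48 = 2, so r = 2.
Then A·2^2 = 24 gives A = 6, and s(t) = 6·2^t.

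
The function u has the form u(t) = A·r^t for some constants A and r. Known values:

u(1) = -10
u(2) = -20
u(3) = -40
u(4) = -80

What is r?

Consecutive ratio: -20/(-10) = 2, and -40/(-20) = 2, so r = 2.
Then A·2^1 = -10 gives A = -5, and u(t) = -5·2^t.

2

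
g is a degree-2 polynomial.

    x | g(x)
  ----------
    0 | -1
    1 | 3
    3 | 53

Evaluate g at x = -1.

9

Write g(x) = ax² + bx + c; the 3 given values yield a linear system in the 3 coefficients.
Solving, g(x) = 7x² - 3x - 1.
Then g(-1) = 9.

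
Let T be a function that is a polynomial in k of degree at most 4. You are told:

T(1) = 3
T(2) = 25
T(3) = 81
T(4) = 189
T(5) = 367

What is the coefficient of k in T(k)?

4

Write T(k) = ak^4 + bk³ + ck² + dk + e; the 5 given values yield a linear system in the 5 coefficients.
Solving, the leading coefficient vanishes, and T(k) = 3k³ - k² + 4k - 3.
The coefficient of k is 4.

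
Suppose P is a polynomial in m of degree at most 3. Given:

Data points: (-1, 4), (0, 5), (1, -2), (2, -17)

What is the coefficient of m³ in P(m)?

0

First differences: 1, -7, -15. Second differences: -8, -8.
Level-2 differences are constant, so P has degree 2.
Fitting a degree-2 polynomial gives P(m) = -4m² - 3m + 5.
The coefficient of m³ is 0.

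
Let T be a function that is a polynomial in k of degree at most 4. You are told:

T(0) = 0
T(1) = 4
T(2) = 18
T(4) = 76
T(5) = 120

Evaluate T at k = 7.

Write T(k) = ak^4 + bk³ + ck² + dk + e; the 5 given values yield a linear system in the 5 coefficients.
Solving, the top 2 coefficients vanish, and T(k) = 5k² - k.
Then T(7) = 238.

238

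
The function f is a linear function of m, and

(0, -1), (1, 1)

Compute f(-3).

Write f(m) = am + b; the 2 given values yield a linear system in the 2 coefficients.
Solving, f(m) = 2m - 1.
Then f(-3) = -7.

-7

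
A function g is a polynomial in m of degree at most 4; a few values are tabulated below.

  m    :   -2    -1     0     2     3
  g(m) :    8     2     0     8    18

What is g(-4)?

Write g(m) = am^4 + bm³ + cm² + dm + e; the 5 given values yield a linear system in the 5 coefficients.
Solving, the top 2 coefficients vanish, and g(m) = 2m².
Then g(-4) = 32.

32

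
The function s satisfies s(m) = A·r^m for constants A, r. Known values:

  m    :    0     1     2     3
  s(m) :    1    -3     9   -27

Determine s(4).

Consecutive ratio: -3/1 = -3, and 9/(-3) = -3, so r = -3.
Then A·(-3)^0 = 1 gives A = 1, and s(m) = 1·(-3)^m.
s(4) = 1·(-3)^4 = 81.

81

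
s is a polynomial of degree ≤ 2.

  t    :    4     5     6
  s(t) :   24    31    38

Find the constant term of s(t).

Write s(t) = at² + bt + c; the 3 given values yield a linear system in the 3 coefficients.
Solving, the leading coefficient vanishes, and s(t) = 7t - 4.
The constant term is s(0) = -4.

-4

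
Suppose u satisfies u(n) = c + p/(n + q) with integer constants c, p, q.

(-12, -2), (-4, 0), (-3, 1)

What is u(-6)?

-1

(u(n) − c)(n + q) = p for each data point; the three points give a linear system in c and q, then p follows.
Solving: c = -3, q = 0, p = -12, so u(n) = -3 − 12/(n + 0).
Then u(-6) = -3 − 12/(-6) = -1.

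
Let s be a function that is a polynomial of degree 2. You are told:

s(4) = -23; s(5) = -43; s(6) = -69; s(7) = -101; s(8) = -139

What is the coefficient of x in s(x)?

7

Write s(x) = ax² + bx + c; the 5 given values yield a linear system in the 3 coefficients.
Solving, s(x) = -3x² + 7x - 3.
The coefficient of x is 7.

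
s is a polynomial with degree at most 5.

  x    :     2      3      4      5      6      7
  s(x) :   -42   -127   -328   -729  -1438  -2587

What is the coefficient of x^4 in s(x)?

-1

First differences: -85, -201, -401, -709, -1149. Second differences: -116, -200, -308, -440. Third differences: -84, -108, -132. Fourth differences: -24, -24.
Level-4 differences are constant, so s has degree 4.
Fitting a degree-4 polynomial gives s(x) = -x^4 - 3x² - 5x - 4.
The coefficient of x^4 is -1.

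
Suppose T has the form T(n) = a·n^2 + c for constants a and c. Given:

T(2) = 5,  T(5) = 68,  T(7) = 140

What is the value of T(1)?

-4

From T(2) = 5 and T(5) = 68: 4a + c = 5 and 25a + c = 68.
Subtracting: 21a = 63, so a = 3; then c = 5 − 3·4 = -7.
So T(n) = 3n² − 7, and T(1) = -4.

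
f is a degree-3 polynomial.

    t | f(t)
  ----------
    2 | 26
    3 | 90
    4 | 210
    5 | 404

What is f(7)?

1086

Write f(t) = at³ + bt² + ct + d; the 4 given values yield a linear system in the 4 coefficients.
Solving, f(t) = 3t³ + t² + 2t - 6.
Then f(7) = 1086.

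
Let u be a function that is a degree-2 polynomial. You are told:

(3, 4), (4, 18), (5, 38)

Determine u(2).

Write u(x) = ax² + bx + c; the 3 given values yield a linear system in the 3 coefficients.
Solving, u(x) = 3x² - 7x - 2.
Then u(2) = -4.

-4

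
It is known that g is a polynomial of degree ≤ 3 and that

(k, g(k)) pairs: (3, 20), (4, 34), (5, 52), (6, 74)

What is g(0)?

First differences: 14, 18, 22. Second differences: 4, 4.
Level-2 differences are constant, so g has degree 2.
Fitting a degree-2 polynomial gives g(k) = 2k² + 2.
The constant term is g(0) = 2.

2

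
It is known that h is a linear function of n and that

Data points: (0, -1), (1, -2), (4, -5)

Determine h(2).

-3

Write h(n) = an + b; the 3 given values yield a linear system in the 2 coefficients.
Solving, h(n) = -n - 1.
Then h(2) = -3.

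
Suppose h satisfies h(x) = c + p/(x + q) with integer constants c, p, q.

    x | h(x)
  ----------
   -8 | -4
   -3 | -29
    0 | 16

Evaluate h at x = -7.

-5

(h(x) − c)(x + q) = p for each data point; the three points give a linear system in c and q, then p follows.
Solving: c = 1, q = 2, p = 30, so h(x) = 1 + 30/(x + 2).
Then h(-7) = 1 + 30/(-5) = -5.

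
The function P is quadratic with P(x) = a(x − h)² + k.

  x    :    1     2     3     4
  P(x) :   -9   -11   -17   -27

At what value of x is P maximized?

1

First differences -2, -6, -10; second difference -4 = 2a, so a = -2.
Expanding, the x-coefficient is −2ah = 4h; matching it to the data gives h = 1, and then k = -9.
So P(x) = -2(x − 1)² − 9.
Hence h = 1.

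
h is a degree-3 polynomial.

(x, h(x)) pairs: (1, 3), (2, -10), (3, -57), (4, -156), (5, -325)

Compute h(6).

-582

Write h(x) = ax³ + bx² + cx + d; the 5 given values yield a linear system in the 4 coefficients.
Solving, h(x) = -3x³ + x² + 5x.
Then h(6) = -582.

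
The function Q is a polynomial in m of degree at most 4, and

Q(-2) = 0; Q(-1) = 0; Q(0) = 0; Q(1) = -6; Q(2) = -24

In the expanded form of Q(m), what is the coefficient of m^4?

0

Write Q(m) = am^4 + bm³ + cm² + dm + e; the 5 given values yield a linear system in the 5 coefficients.
Solving, the leading coefficient vanishes, and Q(m) = -m³ - 3m² - 2m.
The coefficient of m^4 is 0.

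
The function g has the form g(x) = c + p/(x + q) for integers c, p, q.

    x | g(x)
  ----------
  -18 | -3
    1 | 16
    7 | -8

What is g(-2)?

1

(g(x) − c)(x + q) = p for each data point; the three points give a linear system in c and q, then p follows.
Solving: c = -4, q = -2, p = -20, so g(x) = -4 − 20/(x − 2).
Then g(-2) = -4 − 20/(-4) = 1.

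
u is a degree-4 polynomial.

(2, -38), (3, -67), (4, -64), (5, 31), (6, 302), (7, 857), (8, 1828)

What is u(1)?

First differences: -29, 3, 95, 271, 555, 971. Second differences: 32, 92, 176, 284, 416. Third differences: 60, 84, 108, 132. Fourth differences: 24, 24, 24.
Level-4 differences are constant, so u has degree 4.
Fitting a degree-4 polynomial gives u(n) = n^4 - 4n³ - 3n² - 3n - 4.
Then u(1) = -13.

-13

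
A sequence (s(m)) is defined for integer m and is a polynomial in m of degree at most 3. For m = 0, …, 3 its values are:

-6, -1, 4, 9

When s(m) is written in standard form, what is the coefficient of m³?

First differences: 5, 5, 5.
Level-1 differences are constant, so s has degree 1.
Fitting a degree-1 polynomial gives s(m) = 5m - 6.
The coefficient of m³ is 0.

0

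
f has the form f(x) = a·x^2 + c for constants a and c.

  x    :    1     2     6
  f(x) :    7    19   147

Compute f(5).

From f(1) = 7 and f(2) = 19: 1a + c = 7 and 4a + c = 19.
Subtracting: 3a = 12, so a = 4; then c = 7 − 4·1 = 3.
So f(x) = 4x² + 3, and f(5) = 103.

103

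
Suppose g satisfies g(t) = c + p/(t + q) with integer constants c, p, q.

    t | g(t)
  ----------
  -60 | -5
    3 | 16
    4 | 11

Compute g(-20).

-7

(g(t) − c)(t + q) = p for each data point; the three points give a linear system in c and q, then p follows.
Solving: c = -4, q = 0, p = 60, so g(t) = -4 + 60/(t + 0).
Then g(-20) = -4 + 60/(-20) = -7.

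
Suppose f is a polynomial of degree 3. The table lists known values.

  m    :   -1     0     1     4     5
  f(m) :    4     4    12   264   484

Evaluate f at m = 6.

Write f(m) = am³ + bm² + cm + d; the 5 given values yield a linear system in the 4 coefficients.
Solving, f(m) = 3m³ + 4m² + m + 4.
Then f(6) = 802.

802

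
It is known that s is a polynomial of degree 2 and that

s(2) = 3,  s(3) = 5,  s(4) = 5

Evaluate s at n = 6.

-1

Write s(n) = an² + bn + c; the 3 given values yield a linear system in the 3 coefficients.
Solving, s(n) = -n² + 7n - 7.
Then s(6) = -1.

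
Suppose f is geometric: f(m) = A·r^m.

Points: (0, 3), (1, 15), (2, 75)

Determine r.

5

Consecutive ratio: 15/3 = 5, and 75/15 = 5, so r = 5.
Then A·5^0 = 3 gives A = 3, and f(m) = 3·5^m.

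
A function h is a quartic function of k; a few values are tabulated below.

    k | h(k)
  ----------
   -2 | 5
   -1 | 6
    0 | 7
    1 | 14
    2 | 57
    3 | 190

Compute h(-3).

22

First differences: 1, 1, 7, 43, 133. Second differences: 0, 6, 36, 90. Third differences: 6, 30, 54. Fourth differences: 24, 24.
Level-4 differences are constant, so h has degree 4.
Fitting a degree-4 polynomial gives h(k) = k^4 + 3k³ + 2k² + k + 7.
Then h(-3) = 22.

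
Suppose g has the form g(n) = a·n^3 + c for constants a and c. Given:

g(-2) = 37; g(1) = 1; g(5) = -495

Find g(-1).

From g(-2) = 37 and g(1) = 1: -8a + c = 37 and 1a + c = 1.
Subtracting: 9a = -36, so a = -4; then c = 37 − (-4)·(-8) = 5.
So g(n) = -4n³ + 5, and g(-1) = 9.

9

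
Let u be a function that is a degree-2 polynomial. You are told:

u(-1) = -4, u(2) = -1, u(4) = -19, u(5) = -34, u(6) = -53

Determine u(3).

Write u(n) = an² + bn + c; the 5 given values yield a linear system in the 3 coefficients.
Solving, u(n) = -2n² + 3n + 1.
Then u(3) = -8.

-8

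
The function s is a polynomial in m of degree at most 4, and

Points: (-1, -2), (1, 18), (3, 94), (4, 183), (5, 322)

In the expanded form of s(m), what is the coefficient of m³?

2

Write s(m) = am^4 + bm³ + cm² + dm + e; the 5 given values yield a linear system in the 5 coefficients.
Solving, the leading coefficient vanishes, and s(m) = 2m³ + m² + 8m + 7.
The coefficient of m³ is 2.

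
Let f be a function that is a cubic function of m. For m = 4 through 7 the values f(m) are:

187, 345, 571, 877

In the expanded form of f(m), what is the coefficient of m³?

Write f(m) = am³ + bm² + cm + d; the 4 given values yield a linear system in the 4 coefficients.
Solving, f(m) = 2m³ + 4m² - 5.
The coefficient of m³ is 2.

2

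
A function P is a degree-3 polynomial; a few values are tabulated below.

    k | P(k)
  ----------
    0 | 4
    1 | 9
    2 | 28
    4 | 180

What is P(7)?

963

Write P(k) = ak³ + bk² + ck + d; the 4 given values yield a linear system in the 4 coefficients.
Solving, P(k) = 3k³ - 2k² + 4k + 4.
Then P(7) = 963.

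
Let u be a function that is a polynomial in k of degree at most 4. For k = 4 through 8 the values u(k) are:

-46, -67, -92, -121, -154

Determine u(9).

-191

Write u(k) = ak^4 + bk³ + ck² + dk + e; the 5 given values yield a linear system in the 5 coefficients.
Solving, the top 2 coefficients vanish, and u(k) = -2k² - 3k - 2.
Then u(9) = -191.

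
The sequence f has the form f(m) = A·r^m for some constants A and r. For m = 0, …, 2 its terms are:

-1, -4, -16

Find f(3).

-64

Consecutive ratio: -4/(-1) = 4, and -16/(-4) = 4, so r = 4.
Then A·4^0 = -1 gives A = -1, and f(m) = -1·4^m.
f(3) = -1·4^3 = -64.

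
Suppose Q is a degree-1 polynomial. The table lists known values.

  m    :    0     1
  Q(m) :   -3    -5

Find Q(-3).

3

Write Q(m) = am + b; the 2 given values yield a linear system in the 2 coefficients.
Solving, Q(m) = -2m - 3.
Then Q(-3) = 3.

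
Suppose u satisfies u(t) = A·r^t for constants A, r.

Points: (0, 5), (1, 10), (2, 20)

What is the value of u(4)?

Consecutive ratio: 10/5 = 2, and 20/10 = 2, so r = 2.
Then A·2^0 = 5 gives A = 5, and u(t) = 5·2^t.
u(4) = 5·2^4 = 80.

80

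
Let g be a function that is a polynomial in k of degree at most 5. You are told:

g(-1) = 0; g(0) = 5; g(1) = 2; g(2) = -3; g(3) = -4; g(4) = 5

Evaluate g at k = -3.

-58

Write g(k) = ak^5 + bk^4 + ck³ + dk² + ek + p; the 6 given values yield a linear system in the 6 coefficients.
Solving, the top 2 coefficients vanish, and g(k) = k³ - 4k² + 5.
Then g(-3) = -58.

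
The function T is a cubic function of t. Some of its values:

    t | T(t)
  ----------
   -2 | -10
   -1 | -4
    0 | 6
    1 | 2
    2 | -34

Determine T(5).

First differences: 6, 10, -4, -36. Second differences: 4, -14, -32. Third differences: -18, -18.
Level-3 differences are constant, so T has degree 3.
Fitting a degree-3 polynomial gives T(t) = -3t³ - 7t² + 6t + 6.
Then T(5) = -514.

-514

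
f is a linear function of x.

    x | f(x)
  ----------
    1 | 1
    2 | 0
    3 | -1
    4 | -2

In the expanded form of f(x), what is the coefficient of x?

Write f(x) = ax + b; the 4 given values yield a linear system in the 2 coefficients.
Solving, f(x) = -x + 2.
The coefficient of x is -1.

-1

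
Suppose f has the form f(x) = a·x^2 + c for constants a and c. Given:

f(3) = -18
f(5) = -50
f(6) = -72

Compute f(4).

-32

From f(3) = -18 and f(5) = -50: 9a + c = -18 and 25a + c = -50.
Subtracting: 16a = -32, so a = -2; then c = -18 − (-2)·9 = 0.
So f(x) = -2x² + 0, and f(4) = -32.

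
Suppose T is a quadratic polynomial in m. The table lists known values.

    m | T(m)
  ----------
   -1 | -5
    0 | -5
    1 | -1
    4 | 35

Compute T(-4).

19

Write T(m) = am² + bm + c; the 4 given values yield a linear system in the 3 coefficients.
Solving, T(m) = 2m² + 2m - 5.
Then T(-4) = 19.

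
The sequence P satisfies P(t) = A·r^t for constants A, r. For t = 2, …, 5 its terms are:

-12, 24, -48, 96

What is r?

Consecutive ratio: 24/(-12) = -2, and -48/24 = -2, so r = -2.
Then A·(-2)^2 = -12 gives A = -3, and P(t) = -3·(-2)^t.

-2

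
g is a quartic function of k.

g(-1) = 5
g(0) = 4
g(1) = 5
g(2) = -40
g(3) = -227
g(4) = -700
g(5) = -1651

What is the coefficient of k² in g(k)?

3

First differences: -1, 1, -45, -187, -473, -951. Second differences: 2, -46, -142, -286, -478. Third differences: -48, -96, -144, -192. Fourth differences: -48, -48, -48.
Level-4 differences are constant, so g has degree 4.
Fitting a degree-4 polynomial gives g(k) = -2k^4 - 4k³ + 3k² + 4k + 4.
The coefficient of k² is 3.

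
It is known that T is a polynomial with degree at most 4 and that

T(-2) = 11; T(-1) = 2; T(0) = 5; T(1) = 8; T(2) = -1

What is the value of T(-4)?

First differences: -9, 3, 3, -9. Second differences: 12, 0, -12. Third differences: -12, -12.
Level-3 differences are constant, so T has degree 3.
Fitting a degree-3 polynomial gives T(n) = -2n³ + 5n + 5.
Then T(-4) = 113.

113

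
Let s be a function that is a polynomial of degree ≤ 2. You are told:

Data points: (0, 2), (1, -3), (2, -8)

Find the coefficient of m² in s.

0

First differences: -5, -5.
Level-1 differences are constant, so s has degree 1.
Fitting a degree-1 polynomial gives s(m) = -5m + 2.
The coefficient of m² is 0.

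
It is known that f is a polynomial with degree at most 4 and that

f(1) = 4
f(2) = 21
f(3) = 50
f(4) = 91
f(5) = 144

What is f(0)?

First differences: 17, 29, 41, 53. Second differences: 12, 12, 12.
Level-2 differences are constant, so f has degree 2.
Fitting a degree-2 polynomial gives f(x) = 6x² - x - 1.
The constant term is f(0) = -1.

-1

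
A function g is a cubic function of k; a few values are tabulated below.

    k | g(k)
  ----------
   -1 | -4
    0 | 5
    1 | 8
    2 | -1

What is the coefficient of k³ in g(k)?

-1

Write g(k) = ak³ + bk² + ck + d; the 4 given values yield a linear system in the 4 coefficients.
Solving, g(k) = -k³ - 3k² + 7k + 5.
The coefficient of k³ is -1.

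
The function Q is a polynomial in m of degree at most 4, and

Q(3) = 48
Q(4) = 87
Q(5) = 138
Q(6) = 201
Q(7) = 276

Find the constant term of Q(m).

3

Write Q(m) = am^4 + bm³ + cm² + dm + e; the 5 given values yield a linear system in the 5 coefficients.
Solving, the top 2 coefficients vanish, and Q(m) = 6m² - 3m + 3.
The constant term is Q(0) = 3.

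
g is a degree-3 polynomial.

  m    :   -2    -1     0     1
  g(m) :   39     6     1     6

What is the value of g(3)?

-26

Write g(m) = am³ + bm² + cm + d; the 4 given values yield a linear system in the 4 coefficients.
Solving, g(m) = -3m³ + 5m² + 3m + 1.
Then g(3) = -26.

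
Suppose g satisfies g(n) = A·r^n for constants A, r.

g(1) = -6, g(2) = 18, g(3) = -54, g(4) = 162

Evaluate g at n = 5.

-486

Consecutive ratio: 18/(-6) = -3, and -54/18 = -3, so r = -3.
Then A·(-3)^1 = -6 gives A = 2, and g(n) = 2·(-3)^n.
g(5) = 2·(-3)^5 = -486.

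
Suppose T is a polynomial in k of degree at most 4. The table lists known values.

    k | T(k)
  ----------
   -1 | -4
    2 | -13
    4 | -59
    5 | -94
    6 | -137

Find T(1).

-2

Write T(k) = ak^4 + bk³ + ck² + dk + e; the 5 given values yield a linear system in the 5 coefficients.
Solving, the top 2 coefficients vanish, and T(k) = -4k² + k + 1.
Then T(1) = -2.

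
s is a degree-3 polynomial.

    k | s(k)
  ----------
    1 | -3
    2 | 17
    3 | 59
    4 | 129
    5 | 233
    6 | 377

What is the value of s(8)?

Write s(k) = ak³ + bk² + ck + d; the 6 given values yield a linear system in the 4 coefficients.
Solving, s(k) = k³ + 5k² - 2k - 7.
Then s(8) = 809.

809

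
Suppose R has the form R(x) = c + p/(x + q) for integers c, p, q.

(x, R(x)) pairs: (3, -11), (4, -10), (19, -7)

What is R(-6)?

(R(x) − c)(x + q) = p for each data point; the three points give a linear system in c and q, then p follows.
Solving: c = -6, q = 1, p = -20, so R(x) = -6 − 20/(x + 1).
Then R(-6) = -6 − 20/(-5) = -2.

-2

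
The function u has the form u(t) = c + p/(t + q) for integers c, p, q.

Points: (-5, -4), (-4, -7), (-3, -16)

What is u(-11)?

0

(u(t) − c)(t + q) = p for each data point; the three points give a linear system in c and q, then p follows.
Solving: c = 2, q = 2, p = 18, so u(t) = 2 + 18/(t + 2).
Then u(-11) = 2 + 18/(-9) = 0.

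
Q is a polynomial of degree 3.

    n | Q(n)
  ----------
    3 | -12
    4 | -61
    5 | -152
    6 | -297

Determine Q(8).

-797

Write Q(n) = an³ + bn² + cn + d; the 4 given values yield a linear system in the 4 coefficients.
Solving, Q(n) = -2n³ + 3n² + 4n + 3.
Then Q(8) = -797.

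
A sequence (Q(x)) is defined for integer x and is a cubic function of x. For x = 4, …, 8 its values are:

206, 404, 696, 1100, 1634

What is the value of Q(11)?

4196

First differences: 198, 292, 404, 534. Second differences: 94, 112, 130. Third differences: 18, 18.
Level-3 differences are constant, so Q has degree 3.
Fitting a degree-3 polynomial gives Q(x) = 3x³ + 2x² - 3x - 6.
Then Q(11) = 4196.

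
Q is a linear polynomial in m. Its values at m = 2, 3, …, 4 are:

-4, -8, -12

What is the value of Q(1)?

Write Q(m) = am + b; the 3 given values yield a linear system in the 2 coefficients.
Solving, Q(m) = -4m + 4.
Then Q(1) = 0.

0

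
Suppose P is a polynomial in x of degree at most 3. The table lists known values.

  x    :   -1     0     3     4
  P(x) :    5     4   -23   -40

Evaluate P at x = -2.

2

Write P(x) = ax³ + bx² + cx + d; the 4 given values yield a linear system in the 4 coefficients.
Solving, the leading coefficient vanishes, and P(x) = -2x² - 3x + 4.
Then P(-2) = 2.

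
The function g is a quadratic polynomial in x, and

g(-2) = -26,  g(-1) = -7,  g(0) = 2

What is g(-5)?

-143

Write g(x) = ax² + bx + c; the 3 given values yield a linear system in the 3 coefficients.
Solving, g(x) = -5x² + 4x + 2.
Then g(-5) = -143.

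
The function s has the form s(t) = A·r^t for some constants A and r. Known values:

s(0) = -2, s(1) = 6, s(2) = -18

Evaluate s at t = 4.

-162

Consecutive ratio: 6/(-2) = -3, and -18/6 = -3, so r = -3.
Then A·(-3)^0 = -2 gives A = -2, and s(t) = -2·(-3)^t.
s(4) = -2·(-3)^4 = -162.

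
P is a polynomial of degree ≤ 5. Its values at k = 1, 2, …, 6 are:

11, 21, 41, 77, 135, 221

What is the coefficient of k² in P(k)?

First differences: 10, 20, 36, 58, 86. Second differences: 10, 16, 22, 28. Third differences: 6, 6, 6.
Level-3 differences are constant, so P has degree 3.
Fitting a degree-3 polynomial gives P(k) = k³ - k² + 6k + 5.
The coefficient of k² is -1.

-1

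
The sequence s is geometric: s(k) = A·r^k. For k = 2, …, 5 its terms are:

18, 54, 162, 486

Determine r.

Consecutive ratio: 54/18 = 3, and 162/54 = 3, so r = 3.
Then A·3^2 = 18 gives A = 2, and s(k) = 2·3^k.

3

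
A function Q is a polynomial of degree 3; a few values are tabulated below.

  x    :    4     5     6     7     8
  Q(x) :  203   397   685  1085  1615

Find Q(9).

Write Q(x) = ax³ + bx² + cx + d; the 5 given values yield a linear system in the 4 coefficients.
Solving, Q(x) = 3x³ + 2x² - 7x + 7.
Then Q(9) = 2293.

2293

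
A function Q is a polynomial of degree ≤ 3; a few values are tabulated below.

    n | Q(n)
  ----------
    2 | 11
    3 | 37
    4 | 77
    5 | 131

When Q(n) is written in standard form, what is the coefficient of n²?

7

Write Q(n) = an³ + bn² + cn + d; the 4 given values yield a linear system in the 4 coefficients.
Solving, the leading coefficient vanishes, and Q(n) = 7n² - 9n + 1.
The coefficient of n² is 7.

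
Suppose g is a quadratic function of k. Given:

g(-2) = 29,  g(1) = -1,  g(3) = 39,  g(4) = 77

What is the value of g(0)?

-3

Write g(k) = ak² + bk + c; the 4 given values yield a linear system in the 3 coefficients.
Solving, g(k) = 6k² - 4k - 3.
Then g(0) = -3.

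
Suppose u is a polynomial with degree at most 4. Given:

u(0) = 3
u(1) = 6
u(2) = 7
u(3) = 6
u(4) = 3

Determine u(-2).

-9

Write u(x) = ax^4 + bx³ + cx² + dx + e; the 5 given values yield a linear system in the 5 coefficients.
Solving, the top 2 coefficients vanish, and u(x) = -x² + 4x + 3.
Then u(-2) = -9.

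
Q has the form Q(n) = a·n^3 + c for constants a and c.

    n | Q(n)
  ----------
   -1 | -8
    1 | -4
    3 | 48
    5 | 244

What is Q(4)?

From Q(-1) = -8 and Q(1) = -4: -1a + c = -8 and 1a + c = -4.
Subtracting: 2a = 4, so a = 2; then c = -8 − 2·(-1) = -6.
So Q(n) = 2n³ − 6, and Q(4) = 122.

122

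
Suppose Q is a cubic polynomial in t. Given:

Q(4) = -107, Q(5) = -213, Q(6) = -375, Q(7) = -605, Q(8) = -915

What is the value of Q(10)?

-1823

Write Q(t) = at³ + bt² + ct + d; the 5 given values yield a linear system in the 4 coefficients.
Solving, Q(t) = -2t³ + 2t² - 2t - 3.
Then Q(10) = -1823.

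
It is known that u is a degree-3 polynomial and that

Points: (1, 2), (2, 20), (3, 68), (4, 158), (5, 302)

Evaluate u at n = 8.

First differences: 18, 48, 90, 144. Second differences: 30, 42, 54. Third differences: 12, 12.
Level-3 differences are constant, so u has degree 3.
Fitting a degree-3 polynomial gives u(n) = 2n³ + 3n² - 5n + 2.
Then u(8) = 1178.

1178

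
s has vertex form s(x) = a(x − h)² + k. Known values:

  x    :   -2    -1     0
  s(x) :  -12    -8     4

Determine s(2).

First differences 4, 12; second difference 8 = 2a, so a = 4.
Expanding, the x-coefficient is −2ah = -8h; matching it to the data gives h = -2, and then k = -12.
So s(x) = 4(x + 2)² − 12.
s(2) = 4·4² − 12 = 52.

52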